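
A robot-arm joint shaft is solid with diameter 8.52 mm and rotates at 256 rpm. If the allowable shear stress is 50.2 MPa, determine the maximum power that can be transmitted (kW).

J = πd⁴/32 = π(0.00852)⁴/32 = 5.173×10^-10 m⁴.
T_max = τ_allow·J/r = 5.02×10^7 × 5.173×10^-10 / 0.00426 = 6.096 N·m.
ω = 2π·256/60 = 26.81 rad/s, so P_max = T_max·ω = 163.4 W.

0.163 kW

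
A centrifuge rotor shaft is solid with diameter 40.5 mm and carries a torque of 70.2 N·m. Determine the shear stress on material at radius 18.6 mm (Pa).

J = πd⁴/32 = π(0.0405)⁴/32 = 2.641×10^-7 m⁴.
Shear stress varies linearly with radius: τ = T·r/J = 70.20 × 0.0186 / 2.641×10^-7 = 4.943×10^6 Pa.

4.94e6 Pa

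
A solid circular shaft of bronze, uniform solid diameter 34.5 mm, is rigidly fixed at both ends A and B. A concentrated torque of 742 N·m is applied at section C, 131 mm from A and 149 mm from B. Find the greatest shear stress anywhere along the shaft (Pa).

4.90e7 Pa

With uniform GJ and both ends fixed, compatibility θ_AC = θ_CB gives T_A·a = T_B·b, together with T_A + T_B = T₀.
T_A = T₀·b/(a+b) = 742.0·149/280.0 = 394.8 N·m; T_B = 347.2 N·m.
τ in each portion: τ_AC = 4.90×10^7 Pa, τ_CB = 4.31×10^7 Pa; maximum is in AC.
τ_max = T_AC·r/J = 394.8·0.0173/1.39×10^-7 = 4.897×10^7 Pa.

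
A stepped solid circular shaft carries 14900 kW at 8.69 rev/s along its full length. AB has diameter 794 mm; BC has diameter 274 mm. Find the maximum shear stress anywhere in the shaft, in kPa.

67600 kPa

ω = 2π·8.69 = 54.60 rad/s, so T = P/ω = 14900×10³ / 54.60 = 272900 N·m.
Under the same torque, τ_max = 16T/(πd³) is largest where d is smallest — segment BC (d = 274 mm).
τ_max = 16·272900/(π·(0.274)³) = 6.756×10^7 Pa.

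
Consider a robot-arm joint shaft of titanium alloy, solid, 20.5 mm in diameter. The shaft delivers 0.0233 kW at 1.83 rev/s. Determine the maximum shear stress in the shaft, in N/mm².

ω = 2π·1.83 = 11.50 rad/s, so T = P/ω = 0.0233×10³ / 11.50 = 2.026 N·m.
J = πd⁴/32 = π(0.0205)⁴/32 = 1.734×10^-8 m⁴.
τ_max = T·r/J = 2.026 × 0.0103 / 1.734×10^-8 = 1.198×10^6 Pa.

1.20 N/mm²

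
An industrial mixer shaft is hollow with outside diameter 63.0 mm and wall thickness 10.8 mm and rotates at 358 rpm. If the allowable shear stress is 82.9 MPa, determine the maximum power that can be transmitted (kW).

J = π(d_o⁴ − d_i⁴)/32 = π(0.0630⁴ − 0.0414⁴)/32 = 1.258×10^-6 m⁴.
T_max = τ_allow·J/r = 8.29×10^7 × 1.258×10^-6 / 0.0315 = 3311 N·m.
ω = 2π·358/60 = 37.49 rad/s, so P_max = T_max·ω = 1.241×10^5 W.

124 kW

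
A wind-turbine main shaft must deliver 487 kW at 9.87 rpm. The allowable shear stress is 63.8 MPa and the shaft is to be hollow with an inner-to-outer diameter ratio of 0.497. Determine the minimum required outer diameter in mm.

ω = 2π·9.87/60 = 1.034 rad/s, so T = P/ω = 487×10³ / 1.034 = 471200 N·m.
For a hollow shaft with d_i/d_o = 0.497: τ_max = 16T/(π d_o³ (1−k⁴)), so d_o = [16T/(π τ_allow (1−k⁴))]^(1/3) = [16·471200/(π·6.38×10^7·0.9390)]^(1/3) = 0.3422 m.

342 mm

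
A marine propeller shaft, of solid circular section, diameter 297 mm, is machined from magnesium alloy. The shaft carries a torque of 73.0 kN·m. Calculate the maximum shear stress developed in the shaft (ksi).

2.06 ksi

J = πd⁴/32 = π(0.297)⁴/32 = 7.639×10^-4 m⁴.
τ_max = T·r/J = 73000 × 0.148 / 7.639×10^-4 = 1.419×10^7 Pa.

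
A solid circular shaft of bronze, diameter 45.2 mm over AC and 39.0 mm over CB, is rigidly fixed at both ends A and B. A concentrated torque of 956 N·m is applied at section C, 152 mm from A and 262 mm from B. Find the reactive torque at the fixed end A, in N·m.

Compatibility: T_A·a/J_AC = T_B·b/J_CB with T_A + T_B = T₀.
J_AC = 4.10×10^-7 m⁴, J_CB = 2.27×10^-7 m⁴, so T_A = T₀·(J_AC/a)/((J_AC/a)+(J_CB/b)) = 723.4 N·m, T_B = 232.6 N·m.

723 N·m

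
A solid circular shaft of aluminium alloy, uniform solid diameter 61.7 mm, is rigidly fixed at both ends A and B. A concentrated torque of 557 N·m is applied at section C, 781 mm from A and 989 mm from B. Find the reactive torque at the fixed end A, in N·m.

311 N·m

With uniform GJ and both ends fixed, compatibility θ_AC = θ_CB gives T_A·a = T_B·b, together with T_A + T_B = T₀.
T_A = T₀·b/(a+b) = 557.0·989/1770 = 311.2 N·m; T_B = 245.8 N·m.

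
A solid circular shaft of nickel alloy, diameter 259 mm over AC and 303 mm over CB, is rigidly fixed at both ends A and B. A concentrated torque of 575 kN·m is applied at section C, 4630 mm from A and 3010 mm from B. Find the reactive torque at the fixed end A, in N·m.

148000 N·m

Compatibility: T_A·a/J_AC = T_B·b/J_CB with T_A + T_B = T₀.
J_AC = 4.42×10^-4 m⁴, J_CB = 8.28×10^-4 m⁴, so T_A = T₀·(J_AC/a)/((J_AC/a)+(J_CB/b)) = 148100 N·m, T_B = 426900 N·m.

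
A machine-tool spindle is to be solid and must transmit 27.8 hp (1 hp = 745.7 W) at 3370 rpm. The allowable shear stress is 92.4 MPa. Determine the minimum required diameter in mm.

ω = 2π·3370/60 = 352.9 rad/s, so T = P/ω = 27.8×745.7 / 352.9 = 58.74 N·m.
For a solid shaft τ_max = 16T/(πd³), so d = (16T/(π τ_allow))^(1/3) = (16·58.74/(π·9.24×10^7))^(1/3) = 0.01479 m.

14.8 mm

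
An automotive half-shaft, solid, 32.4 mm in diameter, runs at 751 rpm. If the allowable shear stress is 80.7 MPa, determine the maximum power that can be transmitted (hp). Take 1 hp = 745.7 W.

J = πd⁴/32 = π(0.0324)⁴/32 = 1.082×10^-7 m⁴.
T_max = τ_allow·J/r = 8.07×10^7 × 1.082×10^-7 / 0.0162 = 538.9 N·m.
ω = 2π·751/60 = 78.64 rad/s, so P_max = T_max·ω = 4.238×10^4 W.

56.8 hp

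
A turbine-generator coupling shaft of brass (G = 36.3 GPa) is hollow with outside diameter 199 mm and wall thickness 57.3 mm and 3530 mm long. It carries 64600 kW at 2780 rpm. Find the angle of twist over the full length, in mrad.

145 mrad

ω = 2π·2780/60 = 291.1 rad/s, so T = P/ω = 64600×10³ / 291.1 = 221900 N·m.
J = π(d_o⁴ − d_i⁴)/32 = π(0.199⁴ − 0.0844⁴)/32 = 1.490×10^-4 m⁴.
θ = T·L/(G·J) = 221900 × 3.53 / (36.3×10⁹ × 1.490×10^-4) = 0.1448 rad.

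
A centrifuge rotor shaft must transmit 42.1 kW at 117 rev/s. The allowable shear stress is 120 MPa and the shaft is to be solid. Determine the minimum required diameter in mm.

13.4 mm

ω = 2π·117 = 735.1 rad/s, so T = P/ω = 42.1×10³ / 735.1 = 57.27 N·m.
For a solid shaft τ_max = 16T/(πd³), so d = (16T/(π τ_allow))^(1/3) = (16·57.27/(π·1.20×10^8))^(1/3) = 0.01345 m.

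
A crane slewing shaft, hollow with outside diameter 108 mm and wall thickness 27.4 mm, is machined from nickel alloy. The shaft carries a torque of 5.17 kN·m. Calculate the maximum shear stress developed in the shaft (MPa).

J = π(d_o⁴ − d_i⁴)/32 = π(0.108⁴ − 0.0532⁴)/32 = 1.257×10^-5 m⁴.
τ_max = T·r/J = 5170 × 0.0540 / 1.257×10^-5 = 2.221×10^7 Pa.

22.2 MPa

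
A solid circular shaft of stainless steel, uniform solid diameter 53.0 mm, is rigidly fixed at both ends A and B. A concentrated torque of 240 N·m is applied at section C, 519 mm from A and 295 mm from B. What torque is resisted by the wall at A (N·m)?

87.0 N·m

With uniform GJ and both ends fixed, compatibility θ_AC = θ_CB gives T_A·a = T_B·b, together with T_A + T_B = T₀.
T_A = T₀·b/(a+b) = 240.0·295/814.0 = 86.98 N·m; T_B = 153.0 N·m.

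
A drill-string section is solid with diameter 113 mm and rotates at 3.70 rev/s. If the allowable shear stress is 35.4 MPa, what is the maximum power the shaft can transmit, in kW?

J = πd⁴/32 = π(0.113)⁴/32 = 1.601×10^-5 m⁴.
T_max = τ_allow·J/r = 3.54×10^7 × 1.601×10^-5 / 0.0565 = 10030 N·m.
ω = 2π·3.70 = 23.25 rad/s, so P_max = T_max·ω = 2.332×10^5 W.

233 kW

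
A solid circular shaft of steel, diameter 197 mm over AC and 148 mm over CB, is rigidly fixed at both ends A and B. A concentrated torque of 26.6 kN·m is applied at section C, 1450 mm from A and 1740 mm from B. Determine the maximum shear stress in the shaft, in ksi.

2.03 ksi

Compatibility: T_A·a/J_AC = T_B·b/J_CB with T_A + T_B = T₀.
J_AC = 1.48×10^-4 m⁴, J_CB = 4.71×10^-5 m⁴, so T_A = T₀·(J_AC/a)/((J_AC/a)+(J_CB/b)) = 21020 N·m, T_B = 5580 N·m.
τ in each portion: τ_AC = 1.40×10^7 Pa, τ_CB = 8.77×10^6 Pa; maximum is in AC.
τ_max = T_AC·r/J = 21020·0.0985/1.48×10^-4 = 1.400×10^7 Pa.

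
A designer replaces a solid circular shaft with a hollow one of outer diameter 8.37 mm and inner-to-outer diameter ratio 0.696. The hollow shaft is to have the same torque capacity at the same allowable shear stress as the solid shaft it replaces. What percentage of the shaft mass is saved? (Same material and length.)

Equal τ_max and T ⇒ the solid shaft needs d_s³ = d_o³(1−k⁴), so d_s = 8.37·(1−0.696⁴)^(1/3) = 7.656 mm.
Area ratio A_h/A_s = d_o²(1−k²)/d_s² = (1−k²)/(1−k⁴)^(2/3) = 0.6162.
Mass saving = 1 − 0.6162 = 38.4 %.

38.4 %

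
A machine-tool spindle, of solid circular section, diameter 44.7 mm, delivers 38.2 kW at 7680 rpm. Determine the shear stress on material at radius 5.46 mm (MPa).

0.662 MPa

ω = 2π·7680/60 = 804.2 rad/s, so T = P/ω = 38.2×10³ / 804.2 = 47.50 N·m.
J = πd⁴/32 = π(0.0447)⁴/32 = 3.919×10^-7 m⁴.
Shear stress varies linearly with radius: τ = T·r/J = 47.50 × 0.00546 / 3.919×10^-7 = 6.617×10^5 Pa.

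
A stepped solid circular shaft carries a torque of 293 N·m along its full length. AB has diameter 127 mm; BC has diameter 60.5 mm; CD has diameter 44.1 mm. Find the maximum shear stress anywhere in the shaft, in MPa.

Under the same torque, τ_max = 16T/(πd³) is largest where d is smallest — segment CD (d = 44.1 mm).
τ_max = 16·293.0/(π·(0.0441)³) = 1.740×10^7 Pa.

17.4 MPa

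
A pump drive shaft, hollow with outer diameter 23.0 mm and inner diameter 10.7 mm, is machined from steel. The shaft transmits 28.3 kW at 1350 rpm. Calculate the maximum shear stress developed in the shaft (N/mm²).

ω = 2π·1350/60 = 141.4 rad/s, so T = P/ω = 28.3×10³ / 141.4 = 200.2 N·m.
J = π(d_o⁴ − d_i⁴)/32 = π(0.0230⁴ − 0.0107⁴)/32 = 2.619×10^-8 m⁴.
τ_max = T·r/J = 200.2 × 0.0115 / 2.619×10^-8 = 8.791×10^7 Pa.

87.9 N/mm²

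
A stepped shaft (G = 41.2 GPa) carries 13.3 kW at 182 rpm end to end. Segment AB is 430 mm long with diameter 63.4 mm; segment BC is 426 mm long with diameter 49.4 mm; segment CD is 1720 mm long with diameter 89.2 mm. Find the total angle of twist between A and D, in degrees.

ω = 2π·182/60 = 19.06 rad/s, so T = P/ω = 13.3×10³ / 19.06 = 697.8 N·m.
J_AB = π(0.0634)⁴/32 = 1.59×10^-6 m⁴; J_BC = π(0.0494)⁴/32 = 5.85×10^-7 m⁴; J_CD = π(0.0892)⁴/32 = 6.22×10^-6 m⁴.
θ = (T/G)·Σ L_i/J_i = (697.8/41.2×10⁹)·(0.430/1.59×10^-6 + 0.426/5.85×10^-7 + 1.72/6.22×10^-6) = 0.02162 rad.

1.24°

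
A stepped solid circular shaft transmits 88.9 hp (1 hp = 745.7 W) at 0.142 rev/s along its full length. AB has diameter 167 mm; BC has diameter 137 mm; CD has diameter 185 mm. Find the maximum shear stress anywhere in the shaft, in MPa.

ω = 2π·0.142 = 0.8922 rad/s, so T = P/ω = 88.9×745.7 / 0.8922 = 74300 N·m.
Under the same torque, τ_max = 16T/(πd³) is largest where d is smallest — segment BC (d = 137 mm).
τ_max = 16·74300/(π·(0.137)³) = 1.472×10^8 Pa.

147 MPa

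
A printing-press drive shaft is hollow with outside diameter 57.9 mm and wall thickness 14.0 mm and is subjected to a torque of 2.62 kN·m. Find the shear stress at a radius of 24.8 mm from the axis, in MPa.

63.4 MPa

J = π(d_o⁴ − d_i⁴)/32 = π(0.0579⁴ − 0.0299⁴)/32 = 1.025×10^-6 m⁴.
Shear stress varies linearly with radius: τ = T·r/J = 2620 × 0.0248 / 1.025×10^-6 = 6.340×10^7 Pa.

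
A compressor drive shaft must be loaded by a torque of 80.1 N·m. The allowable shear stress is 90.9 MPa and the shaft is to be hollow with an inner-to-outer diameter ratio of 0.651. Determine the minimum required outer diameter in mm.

17.6 mm

For a hollow shaft with d_i/d_o = 0.651: τ_max = 16T/(π d_o³ (1−k⁴)), so d_o = [16T/(π τ_allow (1−k⁴))]^(1/3) = [16·80.10/(π·9.09×10^7·0.8204)]^(1/3) = 0.01762 m.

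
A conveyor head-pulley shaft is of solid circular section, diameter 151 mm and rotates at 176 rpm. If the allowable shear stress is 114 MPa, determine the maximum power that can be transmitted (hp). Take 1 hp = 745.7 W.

1900 hp

J = πd⁴/32 = π(0.151)⁴/32 = 5.104×10^-5 m⁴.
T_max = τ_allow·J/r = 1.14×10^8 × 5.104×10^-5 / 0.0755 = 77070 N·m.
ω = 2π·176/60 = 18.43 rad/s, so P_max = T_max·ω = 1.420×10^6 W.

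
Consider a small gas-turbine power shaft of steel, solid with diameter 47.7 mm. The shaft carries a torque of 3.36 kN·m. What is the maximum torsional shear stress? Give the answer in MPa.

J = πd⁴/32 = π(0.0477)⁴/32 = 5.082×10^-7 m⁴.
τ_max = T·r/J = 3360 × 0.0239 / 5.082×10^-7 = 1.577×10^8 Pa.

158 MPa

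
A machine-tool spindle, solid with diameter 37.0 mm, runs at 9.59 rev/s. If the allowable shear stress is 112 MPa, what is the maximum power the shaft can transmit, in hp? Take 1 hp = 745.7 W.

J = πd⁴/32 = π(0.0370)⁴/32 = 1.840×10^-7 m⁴.
T_max = τ_allow·J/r = 1.12×10^8 × 1.840×10^-7 / 0.0185 = 1114 N·m.
ω = 2π·9.59 = 60.26 rad/s, so P_max = T_max·ω = 6.712×10^4 W.

90.0 hp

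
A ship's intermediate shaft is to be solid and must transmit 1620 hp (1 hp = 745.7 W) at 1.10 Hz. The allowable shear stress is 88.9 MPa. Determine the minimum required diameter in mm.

ω = 2π·1.10 = 6.912 rad/s, so T = P/ω = 1620×745.7 / 6.912 = 174800 N·m.
For a solid shaft τ_max = 16T/(πd³), so d = (16T/(π τ_allow))^(1/3) = (16·174800/(π·8.89×10^7))^(1/3) = 0.2155 m.

216 mm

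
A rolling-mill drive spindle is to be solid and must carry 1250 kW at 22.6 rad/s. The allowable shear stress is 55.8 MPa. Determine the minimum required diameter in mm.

172 mm

ω = 22.6 rad/s, so T = P/ω = 1250×10³ / 22.60 = 55310 N·m.
For a solid shaft τ_max = 16T/(πd³), so d = (16T/(π τ_allow))^(1/3) = (16·55310/(π·5.58×10^7))^(1/3) = 0.1715 m.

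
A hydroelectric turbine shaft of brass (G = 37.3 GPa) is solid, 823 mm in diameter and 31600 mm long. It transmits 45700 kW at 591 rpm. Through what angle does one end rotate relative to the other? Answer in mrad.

ω = 2π·591/60 = 61.89 rad/s, so T = P/ω = 45700×10³ / 61.89 = 738400 N·m.
J = πd⁴/32 = π(0.823)⁴/32 = 0.04504 m⁴.
θ = T·L/(G·J) = 738400 × 31.6 / (37.3×10⁹ × 0.04504) = 0.01389 rad.

13.9 mrad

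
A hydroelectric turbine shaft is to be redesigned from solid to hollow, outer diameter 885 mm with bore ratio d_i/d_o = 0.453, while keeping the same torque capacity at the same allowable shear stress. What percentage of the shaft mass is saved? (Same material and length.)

Equal τ_max and T ⇒ the solid shaft needs d_s³ = d_o³(1−k⁴), so d_s = 885·(1−0.453⁴)^(1/3) = 872.4 mm.
Area ratio A_h/A_s = d_o²(1−k²)/d_s² = (1−k²)/(1−k⁴)^(2/3) = 0.8179.
Mass saving = 1 − 0.8179 = 18.2 %.

18.2 %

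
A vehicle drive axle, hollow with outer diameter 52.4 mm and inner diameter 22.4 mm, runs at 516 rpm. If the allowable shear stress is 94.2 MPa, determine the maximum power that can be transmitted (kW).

139 kW

J = π(d_o⁴ − d_i⁴)/32 = π(0.0524⁴ − 0.0224⁴)/32 = 7.154×10^-7 m⁴.
T_max = τ_allow·J/r = 9.42×10^7 × 7.154×10^-7 / 0.0262 = 2572 N·m.
ω = 2π·516/60 = 54.04 rad/s, so P_max = T_max·ω = 1.390×10^5 W.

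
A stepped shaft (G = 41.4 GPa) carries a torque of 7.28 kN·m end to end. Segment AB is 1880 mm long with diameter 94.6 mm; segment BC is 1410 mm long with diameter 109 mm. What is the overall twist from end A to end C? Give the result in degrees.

3.43°

J_AB = π(0.0946)⁴/32 = 7.86×10^-6 m⁴; J_BC = π(0.109)⁴/32 = 1.39×10^-5 m⁴.
θ = (T/G)·Σ L_i/J_i = (7280/41.4×10⁹)·(1.88/7.86×10^-6 + 1.41/1.39×10^-5) = 0.05994 rad.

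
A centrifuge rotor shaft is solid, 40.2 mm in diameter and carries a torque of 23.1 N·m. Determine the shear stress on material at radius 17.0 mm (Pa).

1.53e6 Pa

J = πd⁴/32 = π(0.0402)⁴/32 = 2.564×10^-7 m⁴.
Shear stress varies linearly with radius: τ = T·r/J = 23.10 × 0.0170 / 2.564×10^-7 = 1.532×10^6 Pa.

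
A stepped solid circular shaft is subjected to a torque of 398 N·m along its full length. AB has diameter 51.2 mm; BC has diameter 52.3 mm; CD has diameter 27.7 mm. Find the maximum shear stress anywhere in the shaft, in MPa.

95.4 MPa

Under the same torque, τ_max = 16T/(πd³) is largest where d is smallest — segment CD (d = 27.7 mm).
τ_max = 16·398.0/(π·(0.0277)³) = 9.537×10^7 Pa.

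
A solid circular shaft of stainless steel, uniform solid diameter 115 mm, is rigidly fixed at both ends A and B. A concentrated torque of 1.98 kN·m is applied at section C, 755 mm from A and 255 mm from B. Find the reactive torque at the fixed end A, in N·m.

500 N·m

With uniform GJ and both ends fixed, compatibility θ_AC = θ_CB gives T_A·a = T_B·b, together with T_A + T_B = T₀.
T_A = T₀·b/(a+b) = 1980·255/1010 = 499.9 N·m; T_B = 1480 N·m.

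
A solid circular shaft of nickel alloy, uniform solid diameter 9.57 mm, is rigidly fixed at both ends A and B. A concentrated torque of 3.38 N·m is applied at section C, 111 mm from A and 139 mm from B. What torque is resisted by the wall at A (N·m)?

1.88 N·m

With uniform GJ and both ends fixed, compatibility θ_AC = θ_CB gives T_A·a = T_B·b, together with T_A + T_B = T₀.
T_A = T₀·b/(a+b) = 3.380·139/250.0 = 1.879 N·m; T_B = 1.501 N·m.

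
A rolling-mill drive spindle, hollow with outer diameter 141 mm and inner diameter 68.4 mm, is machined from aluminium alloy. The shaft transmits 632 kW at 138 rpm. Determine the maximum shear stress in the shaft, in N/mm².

84.1 N/mm²

ω = 2π·138/60 = 14.45 rad/s, so T = P/ω = 632×10³ / 14.45 = 43730 N·m.
J = π(d_o⁴ − d_i⁴)/32 = π(0.141⁴ − 0.0684⁴)/32 = 3.666×10^-5 m⁴.
τ_max = T·r/J = 43730 × 0.0705 / 3.666×10^-5 = 8.411×10^7 Pa.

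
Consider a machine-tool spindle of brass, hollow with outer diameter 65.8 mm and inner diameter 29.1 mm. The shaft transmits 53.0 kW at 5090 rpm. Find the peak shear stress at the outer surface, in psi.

ω = 2π·5090/60 = 533.0 rad/s, so T = P/ω = 53.0×10³ / 533.0 = 99.43 N·m.
J = π(d_o⁴ − d_i⁴)/32 = π(0.0658⁴ − 0.0291⁴)/32 = 1.770×10^-6 m⁴.
τ_max = T·r/J = 99.43 × 0.0329 / 1.770×10^-6 = 1.848×10^6 Pa.

268 psi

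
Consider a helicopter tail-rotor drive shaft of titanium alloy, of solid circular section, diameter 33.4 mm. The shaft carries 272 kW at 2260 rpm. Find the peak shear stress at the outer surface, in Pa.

ω = 2π·2260/60 = 236.7 rad/s, so T = P/ω = 272×10³ / 236.7 = 1149 N·m.
J = πd⁴/32 = π(0.0334)⁴/32 = 1.222×10^-7 m⁴.
τ_max = T·r/J = 1149 × 0.0167 / 1.222×10^-7 = 1.571×10^8 Pa.

1.57e8 Pa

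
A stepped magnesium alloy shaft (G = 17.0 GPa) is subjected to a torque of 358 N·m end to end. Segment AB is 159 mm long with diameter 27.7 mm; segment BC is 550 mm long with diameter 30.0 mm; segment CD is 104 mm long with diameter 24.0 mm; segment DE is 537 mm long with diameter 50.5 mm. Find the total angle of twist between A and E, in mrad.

J_AB = π(0.0277)⁴/32 = 5.78×10^-8 m⁴; J_BC = π(0.0300)⁴/32 = 7.95×10^-8 m⁴; J_CD = π(0.0240)⁴/32 = 3.26×10^-8 m⁴; J_DE = π(0.0505)⁴/32 = 6.39×10^-7 m⁴.
θ = (T/G)·Σ L_i/J_i = (358.0/17.0×10⁹)·(0.159/5.78×10^-8 + 0.550/7.95×10^-8 + 0.104/3.26×10^-8 + 0.537/6.39×10^-7) = 0.2885 rad.

289 mrad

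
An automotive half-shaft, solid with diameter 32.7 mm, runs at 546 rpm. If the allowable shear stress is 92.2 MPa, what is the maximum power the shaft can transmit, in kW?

J = πd⁴/32 = π(0.0327)⁴/32 = 1.123×10^-7 m⁴.
T_max = τ_allow·J/r = 9.22×10^7 × 1.123×10^-7 / 0.0163 = 633.0 N·m.
ω = 2π·546/60 = 57.18 rad/s, so P_max = T_max·ω = 3.619×10^4 W.

36.2 kW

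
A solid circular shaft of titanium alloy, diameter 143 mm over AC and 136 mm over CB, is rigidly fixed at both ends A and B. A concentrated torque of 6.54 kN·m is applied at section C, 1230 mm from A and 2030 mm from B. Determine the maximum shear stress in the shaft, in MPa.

Compatibility: T_A·a/J_AC = T_B·b/J_CB with T_A + T_B = T₀.
J_AC = 4.11×10^-5 m⁴, J_CB = 3.36×10^-5 m⁴, so T_A = T₀·(J_AC/a)/((J_AC/a)+(J_CB/b)) = 4373 N·m, T_B = 2167 N·m.
τ in each portion: τ_AC = 7.62×10^6 Pa, τ_CB = 4.39×10^6 Pa; maximum is in AC.
τ_max = T_AC·r/J = 4373·0.0715/4.11×10^-5 = 7.615×10^6 Pa.

7.62 MPa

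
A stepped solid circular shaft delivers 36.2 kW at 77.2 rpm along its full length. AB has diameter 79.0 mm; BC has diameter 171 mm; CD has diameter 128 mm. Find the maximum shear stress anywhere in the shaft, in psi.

6710 psi

ω = 2π·77.2/60 = 8.084 rad/s, so T = P/ω = 36.2×10³ / 8.084 = 4478 N·m.
Under the same torque, τ_max = 16T/(πd³) is largest where d is smallest — segment AB (d = 79.0 mm).
τ_max = 16·4478/(π·(0.0790)³) = 4.625×10^7 Pa.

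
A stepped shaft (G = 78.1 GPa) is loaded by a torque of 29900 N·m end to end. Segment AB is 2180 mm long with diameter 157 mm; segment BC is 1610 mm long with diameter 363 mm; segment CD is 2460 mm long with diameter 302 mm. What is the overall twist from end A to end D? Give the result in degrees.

0.888°

J_AB = π(0.157)⁴/32 = 5.96×10^-5 m⁴; J_BC = π(0.363)⁴/32 = 1.70×10^-3 m⁴; J_CD = π(0.302)⁴/32 = 8.17×10^-4 m⁴.
θ = (T/G)·Σ L_i/J_i = (29900/78.1×10⁹)·(2.18/5.96×10^-5 + 1.61/1.70×10^-3 + 2.46/8.17×10^-4) = 0.01551 rad.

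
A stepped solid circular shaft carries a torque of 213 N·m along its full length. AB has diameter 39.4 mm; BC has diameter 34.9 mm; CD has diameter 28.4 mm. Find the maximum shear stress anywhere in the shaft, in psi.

6870 psi

Under the same torque, τ_max = 16T/(πd³) is largest where d is smallest — segment CD (d = 28.4 mm).
τ_max = 16·213.0/(π·(0.0284)³) = 4.736×10^7 Pa.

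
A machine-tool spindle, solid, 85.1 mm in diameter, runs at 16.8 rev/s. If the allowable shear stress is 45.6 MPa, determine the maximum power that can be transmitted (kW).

582 kW

J = πd⁴/32 = π(0.0851)⁴/32 = 5.149×10^-6 m⁴.
T_max = τ_allow·J/r = 4.56×10^7 × 5.149×10^-6 / 0.0425 = 5518 N·m.
ω = 2π·16.8 = 105.6 rad/s, so P_max = T_max·ω = 5.825×10^5 W.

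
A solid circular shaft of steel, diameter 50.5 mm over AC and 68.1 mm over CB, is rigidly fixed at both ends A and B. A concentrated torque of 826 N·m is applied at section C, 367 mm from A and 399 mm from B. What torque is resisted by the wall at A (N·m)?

Compatibility: T_A·a/J_AC = T_B·b/J_CB with T_A + T_B = T₀.
J_AC = 6.39×10^-7 m⁴, J_CB = 2.11×10^-6 m⁴, so T_A = T₀·(J_AC/a)/((J_AC/a)+(J_CB/b)) = 204.4 N·m, T_B = 621.6 N·m.

204 N·m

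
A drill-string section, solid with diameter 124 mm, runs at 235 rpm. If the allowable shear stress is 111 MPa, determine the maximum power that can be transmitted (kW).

1020 kW

J = πd⁴/32 = π(0.124)⁴/32 = 2.321×10^-5 m⁴.
T_max = τ_allow·J/r = 1.11×10^8 × 2.321×10^-5 / 0.0620 = 41550 N·m.
ω = 2π·235/60 = 24.61 rad/s, so P_max = T_max·ω = 1.023×10^6 W.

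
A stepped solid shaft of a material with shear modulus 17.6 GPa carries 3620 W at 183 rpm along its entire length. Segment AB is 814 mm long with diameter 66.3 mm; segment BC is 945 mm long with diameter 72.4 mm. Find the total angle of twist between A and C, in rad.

ω = 2π·183/60 = 19.16 rad/s, so T = P/ω = 3620 / 19.16 = 188.9 N·m.
J_AB = π(0.0663)⁴/32 = 1.90×10^-6 m⁴; J_BC = π(0.0724)⁴/32 = 2.70×10^-6 m⁴.
θ = (T/G)·Σ L_i/J_i = (188.9/17.6×10⁹)·(0.814/1.90×10^-6 + 0.945/2.70×10^-6) = 8.366×10^-3 rad.

0.00837 rad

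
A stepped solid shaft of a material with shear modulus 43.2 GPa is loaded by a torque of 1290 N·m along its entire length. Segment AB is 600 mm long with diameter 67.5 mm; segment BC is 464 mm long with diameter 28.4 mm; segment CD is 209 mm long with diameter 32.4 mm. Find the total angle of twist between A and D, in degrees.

16.2°

J_AB = π(0.0675)⁴/32 = 2.04×10^-6 m⁴; J_BC = π(0.0284)⁴/32 = 6.39×10^-8 m⁴; J_CD = π(0.0324)⁴/32 = 1.08×10^-7 m⁴.
θ = (T/G)·Σ L_i/J_i = (1290/43.2×10⁹)·(0.600/2.04×10^-6 + 0.464/6.39×10^-8 + 0.209/1.08×10^-7) = 0.2834 rad.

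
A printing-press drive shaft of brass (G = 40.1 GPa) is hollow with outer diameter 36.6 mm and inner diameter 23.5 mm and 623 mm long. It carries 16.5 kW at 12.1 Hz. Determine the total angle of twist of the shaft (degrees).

ω = 2π·12.1 = 76.03 rad/s, so T = P/ω = 16.5×10³ / 76.03 = 217.0 N·m.
J = π(d_o⁴ − d_i⁴)/32 = π(0.0366⁴ − 0.0235⁴)/32 = 1.462×10^-7 m⁴.
θ = T·L/(G·J) = 217.0 × 0.623 / (40.1×10⁹ × 1.462×10^-7) = 0.02306 rad.

1.32°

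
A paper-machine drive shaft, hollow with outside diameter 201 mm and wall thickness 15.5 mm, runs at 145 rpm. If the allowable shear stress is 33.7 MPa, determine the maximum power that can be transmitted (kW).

398 kW

J = π(d_o⁴ − d_i⁴)/32 = π(0.201⁴ − 0.170⁴)/32 = 7.825×10^-5 m⁴.
T_max = τ_allow·J/r = 3.37×10^7 × 7.825×10^-5 / 0.101 = 26240 N·m.
ω = 2π·145/60 = 15.18 rad/s, so P_max = T_max·ω = 3.984×10^5 W.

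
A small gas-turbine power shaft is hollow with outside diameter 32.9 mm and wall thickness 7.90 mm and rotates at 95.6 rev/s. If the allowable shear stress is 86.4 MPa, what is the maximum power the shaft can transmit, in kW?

J = π(d_o⁴ − d_i⁴)/32 = π(0.0329⁴ − 0.0171⁴)/32 = 1.066×10^-7 m⁴.
T_max = τ_allow·J/r = 8.64×10^7 × 1.066×10^-7 / 0.0164 = 560.0 N·m.
ω = 2π·95.6 = 600.7 rad/s, so P_max = T_max·ω = 3.364×10^5 W.

336 kW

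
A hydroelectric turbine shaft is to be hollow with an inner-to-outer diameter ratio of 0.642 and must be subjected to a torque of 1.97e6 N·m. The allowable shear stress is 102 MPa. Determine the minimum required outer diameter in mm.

For a hollow shaft with d_i/d_o = 0.642: τ_max = 16T/(π d_o³ (1−k⁴)), so d_o = [16T/(π τ_allow (1−k⁴))]^(1/3) = [16·1.970e6/(π·1.02×10^8·0.8301)]^(1/3) = 0.4912 m.

491 mm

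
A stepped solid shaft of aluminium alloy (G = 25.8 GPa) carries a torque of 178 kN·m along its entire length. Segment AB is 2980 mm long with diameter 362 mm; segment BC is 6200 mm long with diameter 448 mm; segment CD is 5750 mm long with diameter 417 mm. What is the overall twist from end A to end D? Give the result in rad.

J_AB = π(0.362)⁴/32 = 1.69×10^-3 m⁴; J_BC = π(0.448)⁴/32 = 3.95×10^-3 m⁴; J_CD = π(0.417)⁴/32 = 2.97×10^-3 m⁴.
θ = (T/G)·Σ L_i/J_i = (178000/25.8×10⁹)·(2.98/1.69×10^-3 + 6.20/3.95×10^-3 + 5.75/2.97×10^-3) = 0.03637 rad.

0.0364 rad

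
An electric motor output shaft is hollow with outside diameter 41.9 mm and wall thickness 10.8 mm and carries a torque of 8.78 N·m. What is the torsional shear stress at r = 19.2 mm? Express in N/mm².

J = π(d_o⁴ − d_i⁴)/32 = π(0.0419⁴ − 0.0203⁴)/32 = 2.859×10^-7 m⁴.
Shear stress varies linearly with radius: τ = T·r/J = 8.780 × 0.0192 / 2.859×10^-7 = 5.896×10^5 Pa.

0.590 N/mm²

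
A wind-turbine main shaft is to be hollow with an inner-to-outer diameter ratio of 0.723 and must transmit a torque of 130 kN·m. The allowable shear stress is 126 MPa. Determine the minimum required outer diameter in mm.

193 mm

For a hollow shaft with d_i/d_o = 0.723: τ_max = 16T/(π d_o³ (1−k⁴)), so d_o = [16T/(π τ_allow (1−k⁴))]^(1/3) = [16·130000/(π·1.26×10^8·0.7268)]^(1/3) = 0.1934 m.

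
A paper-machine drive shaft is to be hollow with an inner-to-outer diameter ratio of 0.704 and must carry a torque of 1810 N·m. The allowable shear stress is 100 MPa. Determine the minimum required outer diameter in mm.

For a hollow shaft with d_i/d_o = 0.704: τ_max = 16T/(π d_o³ (1−k⁴)), so d_o = [16T/(π τ_allow (1−k⁴))]^(1/3) = [16·1810/(π·1.00×10^8·0.7544)]^(1/3) = 0.04962 m.

49.6 mm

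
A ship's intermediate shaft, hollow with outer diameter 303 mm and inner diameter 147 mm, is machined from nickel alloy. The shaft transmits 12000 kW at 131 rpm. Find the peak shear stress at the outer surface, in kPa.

170000 kPa

ω = 2π·131/60 = 13.72 rad/s, so T = P/ω = 12000×10³ / 13.72 = 874700 N·m.
J = π(d_o⁴ − d_i⁴)/32 = π(0.303⁴ − 0.147⁴)/32 = 7.817×10^-4 m⁴.
τ_max = T·r/J = 874700 × 0.151 / 7.817×10^-4 = 1.695×10^8 Pa.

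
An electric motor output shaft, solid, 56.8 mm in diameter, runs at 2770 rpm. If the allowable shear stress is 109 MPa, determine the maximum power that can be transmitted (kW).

1140 kW

J = πd⁴/32 = π(0.0568)⁴/32 = 1.022×10^-6 m⁴.
T_max = τ_allow·J/r = 1.09×10^8 × 1.022×10^-6 / 0.0284 = 3922 N·m.
ω = 2π·2770/60 = 290.1 rad/s, so P_max = T_max·ω = 1.138×10^6 W.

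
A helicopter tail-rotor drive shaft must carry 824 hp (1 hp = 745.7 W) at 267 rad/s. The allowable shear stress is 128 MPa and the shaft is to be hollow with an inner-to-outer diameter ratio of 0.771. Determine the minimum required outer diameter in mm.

52.1 mm

ω = 267 rad/s, so T = P/ω = 824×745.7 / 267.0 = 2301 N·m.
For a hollow shaft with d_i/d_o = 0.771: τ_max = 16T/(π d_o³ (1−k⁴)), so d_o = [16T/(π τ_allow (1−k⁴))]^(1/3) = [16·2301/(π·1.28×10^8·0.6466)]^(1/3) = 0.05212 m.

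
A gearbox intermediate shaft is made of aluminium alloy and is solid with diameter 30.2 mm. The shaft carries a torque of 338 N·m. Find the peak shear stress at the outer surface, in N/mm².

J = πd⁴/32 = π(0.0302)⁴/32 = 8.166×10^-8 m⁴.
τ_max = T·r/J = 338.0 × 0.0151 / 8.166×10^-8 = 6.250×10^7 Pa.

62.5 N/mm²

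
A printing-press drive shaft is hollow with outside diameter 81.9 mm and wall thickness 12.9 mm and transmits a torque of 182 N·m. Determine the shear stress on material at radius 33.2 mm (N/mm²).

1.75 N/mm²

J = π(d_o⁴ − d_i⁴)/32 = π(0.0819⁴ − 0.0561⁴)/32 = 3.445×10^-6 m⁴.
Shear stress varies linearly with radius: τ = T·r/J = 182.0 × 0.0332 / 3.445×10^-6 = 1.754×10^6 Pa.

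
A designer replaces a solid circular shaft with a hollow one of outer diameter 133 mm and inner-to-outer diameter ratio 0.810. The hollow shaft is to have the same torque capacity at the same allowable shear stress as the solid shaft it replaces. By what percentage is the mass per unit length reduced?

49.9 %

Equal τ_max and T ⇒ the solid shaft needs d_s³ = d_o³(1−k⁴), so d_s = 133·(1−0.810⁴)^(1/3) = 110.2 mm.
Area ratio A_h/A_s = d_o²(1−k²)/d_s² = (1−k²)/(1−k⁴)^(2/3) = 0.5005.
Mass saving = 1 − 0.5005 = 49.9 %.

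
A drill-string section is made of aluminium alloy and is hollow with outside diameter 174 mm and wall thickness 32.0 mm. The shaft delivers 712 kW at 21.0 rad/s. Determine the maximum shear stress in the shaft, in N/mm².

ω = 21.0 rad/s, so T = P/ω = 712×10³ / 21.00 = 33900 N·m.
J = π(d_o⁴ − d_i⁴)/32 = π(0.174⁴ − 0.110⁴)/32 = 7.562×10^-5 m⁴.
τ_max = T·r/J = 33900 × 0.0870 / 7.562×10^-5 = 3.901×10^7 Pa.

39.0 N/mm²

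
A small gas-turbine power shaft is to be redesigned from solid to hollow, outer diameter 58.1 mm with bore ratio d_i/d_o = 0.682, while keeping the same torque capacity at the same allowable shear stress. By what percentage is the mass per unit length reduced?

Equal τ_max and T ⇒ the solid shaft needs d_s³ = d_o³(1−k⁴), so d_s = 58.1·(1−0.682⁴)^(1/3) = 53.57 mm.
Area ratio A_h/A_s = d_o²(1−k²)/d_s² = (1−k²)/(1−k⁴)^(2/3) = 0.6293.
Mass saving = 1 − 0.6293 = 37.1 %.

37.1 %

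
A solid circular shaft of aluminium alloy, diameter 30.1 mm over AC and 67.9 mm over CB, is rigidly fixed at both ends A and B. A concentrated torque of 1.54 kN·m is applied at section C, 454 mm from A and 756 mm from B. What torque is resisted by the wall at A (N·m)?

Compatibility: T_A·a/J_AC = T_B·b/J_CB with T_A + T_B = T₀.
J_AC = 8.06×10^-8 m⁴, J_CB = 2.09×10^-6 m⁴, so T_A = T₀·(J_AC/a)/((J_AC/a)+(J_CB/b)) = 93.05 N·m, T_B = 1447 N·m.

93.0 N·m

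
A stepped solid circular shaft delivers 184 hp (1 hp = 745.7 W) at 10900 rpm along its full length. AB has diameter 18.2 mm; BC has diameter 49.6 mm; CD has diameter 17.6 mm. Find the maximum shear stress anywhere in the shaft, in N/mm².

112 N/mm²

ω = 2π·10900/60 = 1141 rad/s, so T = P/ω = 184×745.7 / 1141 = 120.2 N·m.
Under the same torque, τ_max = 16T/(πd³) is largest where d is smallest — segment CD (d = 17.6 mm).
τ_max = 16·120.2/(π·(0.0176)³) = 1.123×10^8 Pa.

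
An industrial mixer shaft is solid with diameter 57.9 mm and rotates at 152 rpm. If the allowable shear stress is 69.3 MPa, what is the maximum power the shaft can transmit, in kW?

J = πd⁴/32 = π(0.0579)⁴/32 = 1.103×10^-6 m⁴.
T_max = τ_allow·J/r = 6.93×10^7 × 1.103×10^-6 / 0.0290 = 2641 N·m.
ω = 2π·152/60 = 15.92 rad/s, so P_max = T_max·ω = 4.204×10^4 W.

42.0 kW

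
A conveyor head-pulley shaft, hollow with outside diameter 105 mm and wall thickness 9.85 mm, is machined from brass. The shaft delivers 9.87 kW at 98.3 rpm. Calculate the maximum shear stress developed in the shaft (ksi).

1.08 ksi

ω = 2π·98.3/60 = 10.29 rad/s, so T = P/ω = 9.87×10³ / 10.29 = 958.8 N·m.
J = π(d_o⁴ − d_i⁴)/32 = π(0.105⁴ − 0.0853⁴)/32 = 6.736×10^-6 m⁴.
τ_max = T·r/J = 958.8 × 0.0525 / 6.736×10^-6 = 7.473×10^6 Pa.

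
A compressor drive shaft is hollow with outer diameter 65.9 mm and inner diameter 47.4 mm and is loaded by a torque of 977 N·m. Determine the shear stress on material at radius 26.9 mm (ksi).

2.81 ksi

J = π(d_o⁴ − d_i⁴)/32 = π(0.0659⁴ − 0.0474⁴)/32 = 1.356×10^-6 m⁴.
Shear stress varies linearly with radius: τ = T·r/J = 977.0 × 0.0269 / 1.356×10^-6 = 1.938×10^7 Pa.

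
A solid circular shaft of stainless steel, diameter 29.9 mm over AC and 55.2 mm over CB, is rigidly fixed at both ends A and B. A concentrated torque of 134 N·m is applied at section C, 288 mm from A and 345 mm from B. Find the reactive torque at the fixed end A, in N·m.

12.5 N·m

Compatibility: T_A·a/J_AC = T_B·b/J_CB with T_A + T_B = T₀.
J_AC = 7.85×10^-8 m⁴, J_CB = 9.11×10^-7 m⁴, so T_A = T₀·(J_AC/a)/((J_AC/a)+(J_CB/b)) = 12.53 N·m, T_B = 121.5 N·m.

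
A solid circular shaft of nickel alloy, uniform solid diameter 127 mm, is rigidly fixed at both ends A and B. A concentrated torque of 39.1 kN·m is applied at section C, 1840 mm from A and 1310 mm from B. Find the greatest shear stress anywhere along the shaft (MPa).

56.8 MPa

With uniform GJ and both ends fixed, compatibility θ_AC = θ_CB gives T_A·a = T_B·b, together with T_A + T_B = T₀.
T_A = T₀·b/(a+b) = 39100·1310/3150 = 16260 N·m; T_B = 22840 N·m.
τ in each portion: τ_AC = 4.04×10^7 Pa, τ_CB = 5.68×10^7 Pa; maximum is in CB.
τ_max = T_CB·r/J = 22840·0.0635/2.55×10^-5 = 5.679×10^7 Pa.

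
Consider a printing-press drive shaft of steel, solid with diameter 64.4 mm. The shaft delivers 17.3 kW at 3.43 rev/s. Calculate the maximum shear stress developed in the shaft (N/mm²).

15.3 N/mm²

ω = 2π·3.43 = 21.55 rad/s, so T = P/ω = 17.3×10³ / 21.55 = 802.7 N·m.
J = πd⁴/32 = π(0.0644)⁴/32 = 1.689×10^-6 m⁴.
τ_max = T·r/J = 802.7 × 0.0322 / 1.689×10^-6 = 1.531×10^7 Pa.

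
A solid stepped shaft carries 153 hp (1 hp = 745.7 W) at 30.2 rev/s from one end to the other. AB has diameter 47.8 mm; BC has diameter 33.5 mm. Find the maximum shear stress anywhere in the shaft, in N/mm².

81.5 N/mm²

ω = 2π·30.2 = 189.8 rad/s, so T = P/ω = 153×745.7 / 189.8 = 601.3 N·m.
Under the same torque, τ_max = 16T/(πd³) is largest where d is smallest — segment BC (d = 33.5 mm).
τ_max = 16·601.3/(π·(0.0335)³) = 8.145×10^7 Pa.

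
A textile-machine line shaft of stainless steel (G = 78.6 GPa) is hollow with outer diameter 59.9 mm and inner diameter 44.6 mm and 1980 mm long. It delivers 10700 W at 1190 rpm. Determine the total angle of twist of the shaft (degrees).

ω = 2π·1190/60 = 124.6 rad/s, so T = P/ω = 10700 / 124.6 = 85.86 N·m.
J = π(d_o⁴ − d_i⁴)/32 = π(0.0599⁴ − 0.0446⁴)/32 = 8.754×10^-7 m⁴.
θ = T·L/(G·J) = 85.86 × 1.98 / (78.6×10⁹ × 8.754×10^-7) = 2.471×10^-3 rad.

0.142°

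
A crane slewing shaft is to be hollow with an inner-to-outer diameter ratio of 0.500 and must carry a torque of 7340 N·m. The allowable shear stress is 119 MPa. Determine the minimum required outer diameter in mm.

69.5 mm

For a hollow shaft with d_i/d_o = 0.500: τ_max = 16T/(π d_o³ (1−k⁴)), so d_o = [16T/(π τ_allow (1−k⁴))]^(1/3) = [16·7340/(π·1.19×10^8·0.9375)]^(1/3) = 0.06946 m.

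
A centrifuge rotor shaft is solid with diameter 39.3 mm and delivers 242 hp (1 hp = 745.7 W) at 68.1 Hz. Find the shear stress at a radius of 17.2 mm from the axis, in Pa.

ω = 2π·68.1 = 427.9 rad/s, so T = P/ω = 242×745.7 / 427.9 = 421.7 N·m.
J = πd⁴/32 = π(0.0393)⁴/32 = 2.342×10^-7 m⁴.
Shear stress varies linearly with radius: τ = T·r/J = 421.7 × 0.0172 / 2.342×10^-7 = 3.097×10^7 Pa.

3.10e7 Pa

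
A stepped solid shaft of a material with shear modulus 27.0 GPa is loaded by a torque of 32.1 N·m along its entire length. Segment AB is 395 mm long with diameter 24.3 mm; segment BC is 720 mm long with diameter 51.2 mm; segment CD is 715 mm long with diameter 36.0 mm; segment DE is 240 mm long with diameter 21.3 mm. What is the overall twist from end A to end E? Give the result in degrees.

J_AB = π(0.0243)⁴/32 = 3.42×10^-8 m⁴; J_BC = π(0.0512)⁴/32 = 6.75×10^-7 m⁴; J_CD = π(0.0360)⁴/32 = 1.65×10^-7 m⁴; J_DE = π(0.0213)⁴/32 = 2.02×10^-8 m⁴.
θ = (T/G)·Σ L_i/J_i = (32.10/27.0×10⁹)·(0.395/3.42×10^-8 + 0.720/6.75×10^-7 + 0.715/1.65×10^-7 + 0.240/2.02×10^-8) = 0.03426 rad.

1.96°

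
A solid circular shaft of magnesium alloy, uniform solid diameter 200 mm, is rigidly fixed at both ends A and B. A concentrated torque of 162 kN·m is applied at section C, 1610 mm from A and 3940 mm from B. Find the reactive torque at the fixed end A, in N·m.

With uniform GJ and both ends fixed, compatibility θ_AC = θ_CB gives T_A·a = T_B·b, together with T_A + T_B = T₀.
T_A = T₀·b/(a+b) = 162000·3940/5550 = 115000 N·m; T_B = 46990 N·m.

115000 N·m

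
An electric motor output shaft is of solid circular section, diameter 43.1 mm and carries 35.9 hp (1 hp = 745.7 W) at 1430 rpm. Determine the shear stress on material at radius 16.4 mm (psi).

ω = 2π·1430/60 = 149.7 rad/s, so T = P/ω = 35.9×745.7 / 149.7 = 178.8 N·m.
J = πd⁴/32 = π(0.0431)⁴/32 = 3.388×10^-7 m⁴.
Shear stress varies linearly with radius: τ = T·r/J = 178.8 × 0.0164 / 3.388×10^-7 = 8.654×10^6 Pa.

1260 psi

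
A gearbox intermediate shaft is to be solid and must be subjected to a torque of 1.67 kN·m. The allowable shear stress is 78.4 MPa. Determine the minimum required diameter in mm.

47.7 mm

For a solid shaft τ_max = 16T/(πd³), so d = (16T/(π τ_allow))^(1/3) = (16·1670/(π·7.84×10^7))^(1/3) = 0.04769 m.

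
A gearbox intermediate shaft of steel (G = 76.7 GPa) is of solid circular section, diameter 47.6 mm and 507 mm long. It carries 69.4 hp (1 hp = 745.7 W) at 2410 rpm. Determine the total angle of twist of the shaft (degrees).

0.154°

ω = 2π·2410/60 = 252.4 rad/s, so T = P/ω = 69.4×745.7 / 252.4 = 205.1 N·m.
J = πd⁴/32 = π(0.0476)⁴/32 = 5.040×10^-7 m⁴.
θ = T·L/(G·J) = 205.1 × 0.507 / (76.7×10⁹ × 5.040×10^-7) = 2.689×10^-3 rad.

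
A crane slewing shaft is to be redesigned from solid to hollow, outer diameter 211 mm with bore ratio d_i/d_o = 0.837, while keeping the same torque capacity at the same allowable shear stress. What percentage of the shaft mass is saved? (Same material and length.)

53.0 %

Equal τ_max and T ⇒ the solid shaft needs d_s³ = d_o³(1−k⁴), so d_s = 211·(1−0.837⁴)^(1/3) = 168.5 mm.
Area ratio A_h/A_s = d_o²(1−k²)/d_s² = (1−k²)/(1−k⁴)^(2/3) = 0.4696.
Mass saving = 1 − 0.4696 = 53.0 %.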